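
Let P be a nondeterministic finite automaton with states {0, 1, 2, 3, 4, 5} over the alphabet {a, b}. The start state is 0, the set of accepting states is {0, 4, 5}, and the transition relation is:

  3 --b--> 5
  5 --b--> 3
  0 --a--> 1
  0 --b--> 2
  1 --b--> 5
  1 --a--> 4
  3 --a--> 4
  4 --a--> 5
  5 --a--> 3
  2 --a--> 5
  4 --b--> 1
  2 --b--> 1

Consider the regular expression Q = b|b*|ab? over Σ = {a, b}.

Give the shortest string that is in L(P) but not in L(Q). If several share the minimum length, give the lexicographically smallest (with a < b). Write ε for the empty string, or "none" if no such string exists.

The string aa is accepted by P but not by Q.
No shorter string lies in the difference, and aa is the lexicographically first length-2 string in L(P) \ L(Q).

aa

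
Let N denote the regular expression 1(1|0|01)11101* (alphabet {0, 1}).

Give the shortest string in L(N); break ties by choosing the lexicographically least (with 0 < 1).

By inspection of the expression, no string of length less than 6 matches, and 101110 is the lexicographically first match of length 6.

101110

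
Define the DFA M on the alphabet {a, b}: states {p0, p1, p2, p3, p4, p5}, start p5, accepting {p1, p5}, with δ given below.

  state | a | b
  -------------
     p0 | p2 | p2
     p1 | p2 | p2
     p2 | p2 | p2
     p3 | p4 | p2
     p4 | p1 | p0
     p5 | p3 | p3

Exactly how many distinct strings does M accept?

3

The useful subgraph on states {p1, p3, p4, p5} is acyclic, so L(M) is finite; the longest accepting path visits 4 useful states, giving maximum string length 3.
Counting accepting paths from p5 by length: 1 of length 0, 2 of length 3. Total 3.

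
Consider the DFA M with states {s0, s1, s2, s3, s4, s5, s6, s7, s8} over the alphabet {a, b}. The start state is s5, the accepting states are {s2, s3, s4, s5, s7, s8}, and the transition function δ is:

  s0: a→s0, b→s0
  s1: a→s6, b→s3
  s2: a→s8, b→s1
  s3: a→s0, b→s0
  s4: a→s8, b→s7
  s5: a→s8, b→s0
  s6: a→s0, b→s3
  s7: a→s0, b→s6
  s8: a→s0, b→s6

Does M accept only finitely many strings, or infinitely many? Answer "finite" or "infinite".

finite

The useful states (reachable from s5 and able to reach an accepting state) are {s3, s5, s6, s8}.
Restricted to these states the transition graph has no cycle, so every accepting path has bounded length and L is finite.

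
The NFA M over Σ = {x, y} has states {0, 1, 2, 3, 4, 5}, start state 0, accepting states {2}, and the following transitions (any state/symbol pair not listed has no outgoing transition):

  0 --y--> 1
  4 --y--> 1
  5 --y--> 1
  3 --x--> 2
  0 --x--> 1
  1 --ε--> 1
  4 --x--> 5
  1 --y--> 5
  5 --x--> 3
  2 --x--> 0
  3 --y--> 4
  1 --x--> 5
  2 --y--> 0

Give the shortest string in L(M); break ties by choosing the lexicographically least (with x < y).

xxxx

A breadth-first search from 0 reaches an accepting state first via the path 0 → 1 → 5 → 3 → 2 on input xxxx.
No string of length < 4 is accepted (BFS exhausts all shorter strings without reaching an accepting state), and xxxx is the lexicographically least accepting string of length 4.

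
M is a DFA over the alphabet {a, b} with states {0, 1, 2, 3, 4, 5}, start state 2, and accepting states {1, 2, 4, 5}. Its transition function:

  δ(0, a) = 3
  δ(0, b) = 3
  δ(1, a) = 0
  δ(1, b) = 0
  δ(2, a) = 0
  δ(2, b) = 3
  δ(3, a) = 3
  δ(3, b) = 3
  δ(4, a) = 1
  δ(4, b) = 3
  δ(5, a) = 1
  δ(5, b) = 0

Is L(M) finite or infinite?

The useful states (reachable from 2 and able to reach an accepting state) are {2}.
Restricted to these states the transition graph has no cycle, so every accepting path has bounded length and L is finite.

finite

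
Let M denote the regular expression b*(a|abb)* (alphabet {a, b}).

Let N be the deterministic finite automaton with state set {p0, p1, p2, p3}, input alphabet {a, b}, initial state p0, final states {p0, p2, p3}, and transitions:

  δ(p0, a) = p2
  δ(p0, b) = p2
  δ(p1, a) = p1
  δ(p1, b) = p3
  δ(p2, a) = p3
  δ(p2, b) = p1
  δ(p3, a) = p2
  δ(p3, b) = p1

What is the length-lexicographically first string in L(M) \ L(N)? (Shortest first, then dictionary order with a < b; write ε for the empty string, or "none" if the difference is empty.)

The string bb is accepted by M but not by N.
No shorter string lies in the difference, and bb is the lexicographically first length-2 string in L(M) \ L(N).

bb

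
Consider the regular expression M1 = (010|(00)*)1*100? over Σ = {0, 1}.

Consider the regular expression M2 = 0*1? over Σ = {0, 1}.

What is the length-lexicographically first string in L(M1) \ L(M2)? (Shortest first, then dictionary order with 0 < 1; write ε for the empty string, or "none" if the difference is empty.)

The string 10 is accepted by M1 but not by M2.
No shorter string lies in the difference, and 10 is the lexicographically first length-2 string in L(M1) \ L(M2).

10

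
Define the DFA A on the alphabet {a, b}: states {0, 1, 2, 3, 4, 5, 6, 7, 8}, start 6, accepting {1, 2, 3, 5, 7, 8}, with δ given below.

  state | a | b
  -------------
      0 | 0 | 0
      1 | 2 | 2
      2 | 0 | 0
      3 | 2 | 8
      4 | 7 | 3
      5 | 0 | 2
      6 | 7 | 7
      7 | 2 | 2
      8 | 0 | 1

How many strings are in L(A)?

6

The useful subgraph on states {2, 6, 7} is acyclic, so L(A) is finite; the longest accepting path visits 3 useful states, giving maximum string length 2.
Counting accepting paths from 6 by length: 2 of length 1, 4 of length 2. Total 6.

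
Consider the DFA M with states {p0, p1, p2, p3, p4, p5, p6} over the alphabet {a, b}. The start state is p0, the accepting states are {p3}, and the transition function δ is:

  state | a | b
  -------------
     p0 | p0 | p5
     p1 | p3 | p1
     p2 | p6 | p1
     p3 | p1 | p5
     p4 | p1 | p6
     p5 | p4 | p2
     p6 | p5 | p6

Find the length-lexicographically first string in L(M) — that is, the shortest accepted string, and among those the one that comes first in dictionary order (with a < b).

baaa

A breadth-first search from p0 reaches an accepting state first via the path p0 → p5 → p4 → p1 → p3 on input baaa.
No string of length < 4 is accepted (BFS exhausts all shorter strings without reaching an accepting state), and baaa is the lexicographically least accepting string of length 4.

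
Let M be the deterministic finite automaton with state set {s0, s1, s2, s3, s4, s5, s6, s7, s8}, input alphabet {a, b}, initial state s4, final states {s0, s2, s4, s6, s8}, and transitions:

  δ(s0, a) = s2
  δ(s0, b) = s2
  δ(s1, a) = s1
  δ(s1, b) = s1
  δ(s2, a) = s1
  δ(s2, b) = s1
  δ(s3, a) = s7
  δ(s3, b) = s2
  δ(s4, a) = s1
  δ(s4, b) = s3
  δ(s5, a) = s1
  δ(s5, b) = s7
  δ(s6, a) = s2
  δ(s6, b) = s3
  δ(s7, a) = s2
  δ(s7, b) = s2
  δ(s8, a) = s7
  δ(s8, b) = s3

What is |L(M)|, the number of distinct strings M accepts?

The useful subgraph on states {s2, s3, s4, s7} is acyclic, so L(M) is finite; the longest accepting path visits 4 useful states, giving maximum string length 3.
Counting accepting paths from s4 by length: 1 of length 0, 1 of length 2, 2 of length 3. Total 4.

4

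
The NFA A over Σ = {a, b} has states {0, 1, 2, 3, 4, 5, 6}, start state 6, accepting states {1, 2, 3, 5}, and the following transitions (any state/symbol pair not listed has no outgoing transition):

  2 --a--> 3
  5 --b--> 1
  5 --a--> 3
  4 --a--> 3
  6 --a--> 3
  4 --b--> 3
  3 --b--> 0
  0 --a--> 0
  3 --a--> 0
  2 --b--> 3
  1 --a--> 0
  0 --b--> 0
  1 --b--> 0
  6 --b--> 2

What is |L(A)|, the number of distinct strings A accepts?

4

The useful subgraph on states {2, 3, 6} is acyclic, so L(A) is finite; the longest accepting path visits 3 useful states, giving maximum string length 2.
Counting accepting paths from 6 by length: 2 of length 1, 2 of length 2. Total 4.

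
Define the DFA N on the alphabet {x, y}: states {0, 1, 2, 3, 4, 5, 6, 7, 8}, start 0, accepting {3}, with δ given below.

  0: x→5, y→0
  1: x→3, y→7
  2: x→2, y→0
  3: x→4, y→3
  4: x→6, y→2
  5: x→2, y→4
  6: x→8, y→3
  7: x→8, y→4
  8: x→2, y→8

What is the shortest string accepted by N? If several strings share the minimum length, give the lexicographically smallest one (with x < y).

A breadth-first search from 0 reaches an accepting state first via the path 0 → 5 → 4 → 6 → 3 on input xyxy.
No string of length < 4 is accepted (BFS exhausts all shorter strings without reaching an accepting state), and xyxy is the lexicographically least accepting string of length 4.

xyxy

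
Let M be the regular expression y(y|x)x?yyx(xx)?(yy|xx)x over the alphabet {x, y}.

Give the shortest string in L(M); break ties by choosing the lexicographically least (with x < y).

yxyyxxxx

By inspection of the expression, no string of length less than 8 matches, and yxyyxxxx is the lexicographically first match of length 8.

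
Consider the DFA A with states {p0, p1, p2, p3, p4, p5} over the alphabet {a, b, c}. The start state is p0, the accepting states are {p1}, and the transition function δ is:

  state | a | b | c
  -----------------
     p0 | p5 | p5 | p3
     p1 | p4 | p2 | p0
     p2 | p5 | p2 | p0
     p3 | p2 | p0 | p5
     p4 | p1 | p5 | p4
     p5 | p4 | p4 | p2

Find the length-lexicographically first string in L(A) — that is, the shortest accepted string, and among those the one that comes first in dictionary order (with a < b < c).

A breadth-first search from p0 reaches an accepting state first via the path p0 → p5 → p4 → p1 on input aaa.
No string of length < 3 is accepted (BFS exhausts all shorter strings without reaching an accepting state), and aaa is the lexicographically least accepting string of length 3.

aaa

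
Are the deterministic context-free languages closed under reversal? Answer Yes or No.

L = {c bⁿaⁿ : n≥0} ∪ {d b²ⁿaⁿ : n≥0} is a DCFL: the first symbol tells a deterministic PDA whether to pop one or two b's per a. Its reversal Lᴿ = {aⁿbⁿ c : n≥0} ∪ {aⁿb²ⁿ d : n≥0} is not. DCFLs are closed under right quotient by regular languages, and Lᴿ/{c, d} = {aⁿbⁿ : n≥0} ∪ {aⁿb²ⁿ : n≥0} — the standard context-free language accepted by no deterministic PDA (intuitively the machine would have to commit to a b-to-a ratio before the distinguishing marker arrives; formally, a DPDA for it would have a single run on aⁿb²ⁿ, accepting after the prefix aⁿbⁿ and accepting again after n more b's; an ordinary PDA that simulates it on a's and b's and, at any moment when it is accepting, may switch to reading only a fresh letter e while feeding each e to the simulation as a b, would accept aⁱbʲeᵏ (k≥1) exactly when both aⁱbʲ and aⁱbʲ⁺ᵏ are in the language, i.e. its language intersected with the regular set a*b*e⁺ would be exactly {aⁿbⁿeⁿ : n≥1} — impossible, since context-free languages are closed under intersection with regular sets and {aⁿbⁿeⁿ} is not context-free). So Lᴿ cannot be a DCFL.

No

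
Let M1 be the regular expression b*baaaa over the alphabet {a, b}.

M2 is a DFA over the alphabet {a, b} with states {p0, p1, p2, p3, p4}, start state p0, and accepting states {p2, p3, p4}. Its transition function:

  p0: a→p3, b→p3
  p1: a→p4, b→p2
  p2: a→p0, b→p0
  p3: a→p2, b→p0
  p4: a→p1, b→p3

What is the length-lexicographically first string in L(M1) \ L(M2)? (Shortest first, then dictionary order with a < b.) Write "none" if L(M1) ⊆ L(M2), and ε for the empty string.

none

Converting the expression M1 to a DFA (subset construction, then merging equivalent states) gives the minimal DFA with states {r0, r1, r2, r3, r4, r5, r6}, start state r0, accepting states {r6} and transitions r0: a→r1, b→r2; r1: a→r1, b→r1; r2: a→r3, b→r2; r3: a→r4, b→r1; r4: a→r5, b→r1; r5: a→r6, b→r1; r6: a→r1, b→r1.
Exploring the product automaton M1 × M2 from the start pair (r0, p0), following both machines on each input symbol, reaches 14 state pairs: (r0, p0), (r1, p3), (r2, p3), (r1, p2), (r1, p0), (r3, p2), (r2, p0), (r4, p0), (r3, p3), (r5, p3), (r4, p2), (r6, p2), (r5, p0), (r6, p3).
M1 accepts in {r6} and M2 accepts in {p2, p3, p4}. The reachable pairs whose M1-component is accepting are (r6, p2), (r6, p3); in each of them the M2-component is accepting too, so the product for L(M1) \ L(M2) (M1-component accepting, M2-component rejecting) has no reachable accepting pair and the difference is empty.
So every string accepted by M1 is also accepted by M2: L(M1) \ L(M2) = ∅ and there is no such string.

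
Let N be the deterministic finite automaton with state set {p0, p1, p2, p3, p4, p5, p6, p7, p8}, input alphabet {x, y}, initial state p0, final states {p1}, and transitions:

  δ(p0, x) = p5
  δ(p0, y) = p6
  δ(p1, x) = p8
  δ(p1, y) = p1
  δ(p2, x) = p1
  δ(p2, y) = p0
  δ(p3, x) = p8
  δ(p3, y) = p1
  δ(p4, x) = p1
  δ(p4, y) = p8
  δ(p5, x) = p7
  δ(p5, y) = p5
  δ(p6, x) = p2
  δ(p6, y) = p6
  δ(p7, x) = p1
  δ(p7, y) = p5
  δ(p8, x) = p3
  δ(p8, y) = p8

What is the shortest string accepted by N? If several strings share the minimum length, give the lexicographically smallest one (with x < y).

A breadth-first search from p0 reaches an accepting state first via the path p0 → p5 → p7 → p1 on input xxx.
No string of length < 3 is accepted (BFS exhausts all shorter strings without reaching an accepting state), and xxx is the lexicographically least accepting string of length 3.

xxx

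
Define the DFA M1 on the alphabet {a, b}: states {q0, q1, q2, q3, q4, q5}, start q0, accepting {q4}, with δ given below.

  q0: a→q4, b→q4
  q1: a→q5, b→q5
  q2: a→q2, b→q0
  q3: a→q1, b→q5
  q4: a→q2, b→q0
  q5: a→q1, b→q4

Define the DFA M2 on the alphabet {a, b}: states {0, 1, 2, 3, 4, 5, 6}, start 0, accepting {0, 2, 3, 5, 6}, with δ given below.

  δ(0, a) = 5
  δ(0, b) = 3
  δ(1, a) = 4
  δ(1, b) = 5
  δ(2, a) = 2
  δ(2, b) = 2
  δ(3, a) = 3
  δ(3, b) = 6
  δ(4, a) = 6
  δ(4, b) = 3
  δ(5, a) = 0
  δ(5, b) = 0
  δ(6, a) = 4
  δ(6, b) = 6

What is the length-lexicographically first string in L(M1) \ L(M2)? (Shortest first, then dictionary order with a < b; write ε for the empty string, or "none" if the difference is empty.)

The string bba is accepted by M1 but not by M2.
No shorter string lies in the difference, and bba is the lexicographically first length-3 string in L(M1) \ L(M2).

bba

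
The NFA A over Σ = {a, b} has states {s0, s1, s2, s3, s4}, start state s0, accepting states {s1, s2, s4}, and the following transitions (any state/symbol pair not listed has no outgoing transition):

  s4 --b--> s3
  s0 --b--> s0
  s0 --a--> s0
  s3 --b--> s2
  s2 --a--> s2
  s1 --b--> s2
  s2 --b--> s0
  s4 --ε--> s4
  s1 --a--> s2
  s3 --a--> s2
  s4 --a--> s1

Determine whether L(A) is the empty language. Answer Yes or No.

The states reachable from the start state are {s0}.
None of the accepting states {s1, s2, s4} is reachable, so no string is accepted and L(A) = ∅.

Yes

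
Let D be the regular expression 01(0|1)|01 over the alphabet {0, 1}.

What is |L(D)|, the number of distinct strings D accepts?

The expression has no Kleene star, so L(D) is finite. Expanding the alternatives gives {01, 010, 011}.
That is 1 of length 2, 2 of length 3: 3 strings in all.

3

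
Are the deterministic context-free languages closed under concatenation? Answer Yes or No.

No

Take L₁ = {ε, c} (finite, hence regular and DCFL) and L₂ = {c aⁿbⁿ : n≥0} ∪ {cc aⁿb²ⁿ : n≥0} (a DCFL: the number of leading c's tells the DPDA whether to pop one stack symbol per b or per two b's). Then L₁L₂ ∩ cca⁺b* = {cc aⁿbⁿ : n≥1} ∪ {cc aⁿb²ⁿ : n≥1}. If L₁L₂ were a DCFL, so would be this intersection with a regular set, and a DPDA for it started from its configuration after reading cc would accept {aⁿbⁿ : n≥1} ∪ {aⁿb²ⁿ : n≥1}, which no deterministic PDA accepts (a DPDA for it would have a single run on aⁿb²ⁿ, accepting after the prefix aⁿbⁿ and accepting again after n more b's; an ordinary PDA that simulates it on a's and b's and, at any moment when it is accepting, may switch to reading only a fresh letter d while feeding each d to the simulation as a b, would accept aⁱbʲdᵏ (k≥1) exactly when both aⁱbʲ and aⁱbʲ⁺ᵏ are in the language, i.e. its language intersected with the regular set a*b*d⁺ would be exactly {aⁿbⁿdⁿ : n≥1} — impossible, since context-free languages are closed under intersection with regular sets and {aⁿbⁿdⁿ} is not context-free). Hence L₁L₂ is not a DCFL.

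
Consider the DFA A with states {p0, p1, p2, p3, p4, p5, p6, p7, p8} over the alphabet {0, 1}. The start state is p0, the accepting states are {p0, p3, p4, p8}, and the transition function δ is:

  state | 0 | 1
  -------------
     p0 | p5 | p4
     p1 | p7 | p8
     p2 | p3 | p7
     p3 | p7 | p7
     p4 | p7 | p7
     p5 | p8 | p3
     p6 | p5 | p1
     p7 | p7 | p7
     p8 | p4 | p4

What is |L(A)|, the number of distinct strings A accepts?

6

The useful subgraph on states {p0, p3, p4, p5, p8} is acyclic, so L(A) is finite; the longest accepting path visits 4 useful states, giving maximum string length 3.
Counting accepting paths from p0 by length: 1 of length 0, 1 of length 1, 2 of length 2, 2 of length 3. Total 6.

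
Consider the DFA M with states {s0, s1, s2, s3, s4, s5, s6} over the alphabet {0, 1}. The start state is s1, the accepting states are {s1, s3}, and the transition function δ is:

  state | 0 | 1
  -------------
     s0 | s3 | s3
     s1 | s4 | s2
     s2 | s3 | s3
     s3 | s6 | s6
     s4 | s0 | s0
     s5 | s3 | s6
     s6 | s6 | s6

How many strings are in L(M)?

The useful subgraph on states {s0, s1, s2, s3, s4} is acyclic, so L(M) is finite; the longest accepting path visits 4 useful states, giving maximum string length 3.
Counting accepting paths from s1 by length: 1 of length 0, 2 of length 2, 4 of length 3. Total 7.

7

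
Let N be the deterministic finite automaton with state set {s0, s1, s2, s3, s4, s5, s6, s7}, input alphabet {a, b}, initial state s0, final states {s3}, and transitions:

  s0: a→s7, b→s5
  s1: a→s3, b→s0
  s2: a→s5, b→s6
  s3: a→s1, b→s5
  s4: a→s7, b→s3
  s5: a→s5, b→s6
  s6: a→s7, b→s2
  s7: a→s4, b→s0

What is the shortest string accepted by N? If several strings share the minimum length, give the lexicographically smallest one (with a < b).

aab

A breadth-first search from s0 reaches an accepting state first via the path s0 → s7 → s4 → s3 on input aab.
No string of length < 3 is accepted (BFS exhausts all shorter strings without reaching an accepting state), and aab is the lexicographically least accepting string of length 3.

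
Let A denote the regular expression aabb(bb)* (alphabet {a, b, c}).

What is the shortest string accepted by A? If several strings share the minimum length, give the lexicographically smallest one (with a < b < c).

By inspection of the expression, no string of length less than 4 matches, and aabb is the lexicographically first match of length 4.

aabb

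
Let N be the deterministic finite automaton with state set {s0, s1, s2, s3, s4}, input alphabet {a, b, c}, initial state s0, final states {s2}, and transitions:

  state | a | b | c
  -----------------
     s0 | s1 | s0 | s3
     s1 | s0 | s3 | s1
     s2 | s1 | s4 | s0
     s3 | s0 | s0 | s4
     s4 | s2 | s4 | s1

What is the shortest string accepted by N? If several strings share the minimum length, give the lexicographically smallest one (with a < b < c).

cca

A breadth-first search from s0 reaches an accepting state first via the path s0 → s3 → s4 → s2 on input cca.
No string of length < 3 is accepted (BFS exhausts all shorter strings without reaching an accepting state), and cca is the lexicographically least accepting string of length 3.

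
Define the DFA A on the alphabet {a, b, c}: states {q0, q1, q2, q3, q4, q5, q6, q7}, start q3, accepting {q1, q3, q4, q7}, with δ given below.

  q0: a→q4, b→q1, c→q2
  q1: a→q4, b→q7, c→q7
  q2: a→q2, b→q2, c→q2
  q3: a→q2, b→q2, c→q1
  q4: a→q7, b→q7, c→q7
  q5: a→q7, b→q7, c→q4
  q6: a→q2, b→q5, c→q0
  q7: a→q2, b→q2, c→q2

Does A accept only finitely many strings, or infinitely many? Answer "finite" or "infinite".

The useful states (reachable from q3 and able to reach an accepting state) are {q1, q3, q4, q7}.
Restricted to these states the transition graph has no cycle, so every accepting path has bounded length and L is finite.

finite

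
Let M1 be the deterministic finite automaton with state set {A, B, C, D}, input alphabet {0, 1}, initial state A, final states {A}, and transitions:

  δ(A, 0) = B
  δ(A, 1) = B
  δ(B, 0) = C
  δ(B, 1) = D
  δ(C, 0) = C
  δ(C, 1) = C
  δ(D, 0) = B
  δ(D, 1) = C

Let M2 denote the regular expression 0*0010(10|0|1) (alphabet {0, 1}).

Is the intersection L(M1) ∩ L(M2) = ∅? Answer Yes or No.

Yes

Converting the expression M2 to a DFA (subset construction, then merging equivalent states) gives the minimal DFA with states {r0, r1, r2, r3, r4, r5, r6, r7}, start state r0, accepting states {r6, r7} and transitions r0: 0→r1, 1→r2; r1: 0→r3, 1→r2; r2: 0→r2, 1→r2; r3: 0→r3, 1→r4; r4: 0→r5, 1→r2; r5: 0→r6, 1→r7; r6: 0→r2, 1→r2; r7: 0→r6, 1→r2.
Exploring the product automaton M1 × M2 from the start pair (A, r0), following both machines on each input symbol, reaches 10 state pairs: (A, r0), (B, r1), (B, r2), (C, r3), (D, r2), (C, r2), (C, r4), (C, r5), (C, r6), (C, r7).
M1 accepts in {A} and M2 accepts in {r6, r7}; no reachable pair has both components accepting, so no string drives both machines to acceptance simultaneously and L(M1) ∩ L(M2) = ∅.
So no string is accepted by both, and the intersection is empty.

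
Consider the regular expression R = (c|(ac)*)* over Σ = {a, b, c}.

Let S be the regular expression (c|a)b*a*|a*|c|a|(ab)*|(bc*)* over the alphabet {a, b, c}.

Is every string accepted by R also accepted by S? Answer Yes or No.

No

The string ac is in L(R) but not in L(S).
So L(R) ⊄ L(S).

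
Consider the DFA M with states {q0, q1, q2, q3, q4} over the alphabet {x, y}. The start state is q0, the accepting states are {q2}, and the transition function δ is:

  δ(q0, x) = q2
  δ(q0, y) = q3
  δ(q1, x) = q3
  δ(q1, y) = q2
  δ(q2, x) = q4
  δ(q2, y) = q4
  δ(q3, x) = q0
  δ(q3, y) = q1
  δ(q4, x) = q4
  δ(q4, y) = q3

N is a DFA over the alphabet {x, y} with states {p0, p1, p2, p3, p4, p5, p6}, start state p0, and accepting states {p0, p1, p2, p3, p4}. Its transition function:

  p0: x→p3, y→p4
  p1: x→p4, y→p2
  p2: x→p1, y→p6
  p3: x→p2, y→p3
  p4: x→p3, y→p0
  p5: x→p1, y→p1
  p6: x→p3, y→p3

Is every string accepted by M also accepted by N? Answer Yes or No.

Yes

Exploring the product automaton M × N from the start pair (q0, p0), following both machines on each input symbol, reaches 24 state pairs: (q0, p0), (q2, p3), (q3, p4), (q4, p2), (q4, p3), (q0, p3), (q1, p0), (q4, p1), (q3, p6), (q3, p3), (q2, p2), (q2, p4), (q4, p4), (q3, p2), (q1, p3), (q0, p2), (q4, p6), (q4, p0), (q3, p0), (q0, p1), (q1, p6), (q2, p1), (q1, p4), (q2, p0).
M accepts in {q2} and N accepts in {p0, p1, p2, p3, p4}. The reachable pairs whose M-component is accepting are (q2, p3), (q2, p2), (q2, p4), (q2, p1), (q2, p0); in each of them the N-component is accepting too, so the product for L(M) \ L(N) (M-component accepting, N-component rejecting) has no reachable accepting pair and the difference is empty.
Hence every string in L(M) is also in L(N).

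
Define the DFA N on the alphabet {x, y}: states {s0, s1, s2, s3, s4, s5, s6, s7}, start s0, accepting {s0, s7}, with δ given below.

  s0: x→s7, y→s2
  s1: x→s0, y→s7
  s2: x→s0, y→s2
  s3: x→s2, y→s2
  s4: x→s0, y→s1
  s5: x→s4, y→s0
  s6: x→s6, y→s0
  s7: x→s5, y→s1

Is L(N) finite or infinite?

infinite

State s0 is reachable from the start and can reach an accepting state, and it lies on the cycle s0 → s2 → s0.
Traversing that cycle any number of times yields accepted strings of unbounded length, so the language is infinite.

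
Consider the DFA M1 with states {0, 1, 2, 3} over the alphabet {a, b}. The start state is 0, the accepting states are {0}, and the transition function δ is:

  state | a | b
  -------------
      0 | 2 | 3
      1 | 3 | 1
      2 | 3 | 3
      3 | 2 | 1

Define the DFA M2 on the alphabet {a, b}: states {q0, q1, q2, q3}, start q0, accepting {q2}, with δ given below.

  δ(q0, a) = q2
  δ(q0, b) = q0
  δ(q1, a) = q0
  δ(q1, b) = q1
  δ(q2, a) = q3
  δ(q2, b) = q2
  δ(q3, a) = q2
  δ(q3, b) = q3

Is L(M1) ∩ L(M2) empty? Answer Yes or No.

Exploring the product automaton M1 × M2 from the start pair (0, q0), following both machines on each input symbol, reaches 9 state pairs: (0, q0), (2, q2), (3, q0), (3, q3), (3, q2), (1, q0), (1, q3), (2, q3), (1, q2).
M1 accepts in {0} and M2 accepts in {q2}; no reachable pair has both components accepting, so no string drives both machines to acceptance simultaneously and L(M1) ∩ L(M2) = ∅.
So no string is accepted by both, and the intersection is empty.

Yes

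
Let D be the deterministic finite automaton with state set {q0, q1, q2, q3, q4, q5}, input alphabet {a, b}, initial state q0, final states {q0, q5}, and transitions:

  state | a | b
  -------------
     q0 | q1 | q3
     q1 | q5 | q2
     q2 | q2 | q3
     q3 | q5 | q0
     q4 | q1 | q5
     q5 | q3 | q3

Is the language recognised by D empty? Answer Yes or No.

The empty string ε is accepted: the run q0 ends in the accepting state q0.
Since at least one string is accepted, L(D) is not empty.

No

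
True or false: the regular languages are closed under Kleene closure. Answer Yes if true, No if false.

Yes

If R is a regular expression for L then R* denotes L*; on automata, add a new accepting start state with an ε-move into the old start state and ε-moves from every old accepting state back to it.
So the regular languages are closed under Kleene star.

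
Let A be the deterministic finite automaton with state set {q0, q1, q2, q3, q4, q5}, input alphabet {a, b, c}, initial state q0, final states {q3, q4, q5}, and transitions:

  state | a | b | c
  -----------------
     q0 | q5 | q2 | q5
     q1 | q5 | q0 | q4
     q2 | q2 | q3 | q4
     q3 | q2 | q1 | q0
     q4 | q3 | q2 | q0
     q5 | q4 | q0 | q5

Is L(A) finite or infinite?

State q2 is reachable from the start and can reach an accepting state, and it lies on the cycle q2 → q2.
Traversing that cycle any number of times yields accepted strings of unbounded length, so the language is infinite.

infinite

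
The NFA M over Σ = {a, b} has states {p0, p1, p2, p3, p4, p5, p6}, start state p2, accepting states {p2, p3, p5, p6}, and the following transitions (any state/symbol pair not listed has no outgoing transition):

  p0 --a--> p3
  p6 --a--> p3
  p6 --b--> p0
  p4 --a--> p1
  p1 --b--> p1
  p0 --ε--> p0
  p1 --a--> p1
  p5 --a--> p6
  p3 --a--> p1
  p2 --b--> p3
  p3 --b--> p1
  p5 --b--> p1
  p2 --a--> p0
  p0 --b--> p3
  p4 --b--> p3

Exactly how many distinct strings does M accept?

The useful subgraph on states {p0, p2, p3} is acyclic, so L(M) is finite; the longest accepting path visits 3 useful states, giving maximum string length 2.
Counting accepting paths from p2 by length: 1 of length 0, 1 of length 1, 2 of length 2. Total 4.

4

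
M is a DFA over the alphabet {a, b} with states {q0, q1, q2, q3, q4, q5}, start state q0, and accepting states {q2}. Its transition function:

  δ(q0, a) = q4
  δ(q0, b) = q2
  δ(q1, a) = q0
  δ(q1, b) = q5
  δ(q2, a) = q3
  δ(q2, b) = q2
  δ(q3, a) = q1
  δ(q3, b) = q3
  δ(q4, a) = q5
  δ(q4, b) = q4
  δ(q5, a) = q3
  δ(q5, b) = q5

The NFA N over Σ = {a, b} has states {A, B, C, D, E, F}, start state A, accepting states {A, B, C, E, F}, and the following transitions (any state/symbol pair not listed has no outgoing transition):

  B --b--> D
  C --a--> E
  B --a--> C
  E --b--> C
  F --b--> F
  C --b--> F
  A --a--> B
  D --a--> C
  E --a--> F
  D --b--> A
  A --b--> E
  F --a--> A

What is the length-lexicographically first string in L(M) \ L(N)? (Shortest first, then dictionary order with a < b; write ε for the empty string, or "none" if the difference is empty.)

The string baaab is accepted by M but not by N.
No shorter string lies in the difference, and baaab is the lexicographically first length-5 string in L(M) \ L(N).

baaab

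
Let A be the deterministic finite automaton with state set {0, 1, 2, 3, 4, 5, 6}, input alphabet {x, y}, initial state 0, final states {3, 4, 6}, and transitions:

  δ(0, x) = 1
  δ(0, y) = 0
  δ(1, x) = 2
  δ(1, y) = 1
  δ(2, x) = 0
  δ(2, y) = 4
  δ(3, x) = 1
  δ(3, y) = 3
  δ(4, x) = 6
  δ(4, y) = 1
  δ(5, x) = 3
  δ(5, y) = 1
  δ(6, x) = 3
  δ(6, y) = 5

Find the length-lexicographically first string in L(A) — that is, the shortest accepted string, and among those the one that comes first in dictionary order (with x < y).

xxy

A breadth-first search from 0 reaches an accepting state first via the path 0 → 1 → 2 → 4 on input xxy.
No string of length < 3 is accepted (BFS exhausts all shorter strings without reaching an accepting state), and xxy is the lexicographically least accepting string of length 3.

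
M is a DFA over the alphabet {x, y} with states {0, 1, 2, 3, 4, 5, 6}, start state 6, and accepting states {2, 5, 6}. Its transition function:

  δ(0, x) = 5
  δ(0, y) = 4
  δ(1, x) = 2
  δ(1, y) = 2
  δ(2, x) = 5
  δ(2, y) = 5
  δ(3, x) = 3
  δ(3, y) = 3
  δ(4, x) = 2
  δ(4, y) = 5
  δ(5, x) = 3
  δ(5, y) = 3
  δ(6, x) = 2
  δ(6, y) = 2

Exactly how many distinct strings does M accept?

7

The useful subgraph on states {2, 5, 6} is acyclic, so L(M) is finite; the longest accepting path visits 3 useful states, giving maximum string length 2.
Counting accepting paths from 6 by length: 1 of length 0, 2 of length 1, 4 of length 2. Total 7.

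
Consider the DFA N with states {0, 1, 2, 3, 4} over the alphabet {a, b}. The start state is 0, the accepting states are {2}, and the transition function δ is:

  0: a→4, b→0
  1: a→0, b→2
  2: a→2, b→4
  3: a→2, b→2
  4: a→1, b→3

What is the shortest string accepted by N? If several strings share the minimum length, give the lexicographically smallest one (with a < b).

aab

A breadth-first search from 0 reaches an accepting state first via the path 0 → 4 → 1 → 2 on input aab.
No string of length < 3 is accepted (BFS exhausts all shorter strings without reaching an accepting state), and aab is the lexicographically least accepting string of length 3.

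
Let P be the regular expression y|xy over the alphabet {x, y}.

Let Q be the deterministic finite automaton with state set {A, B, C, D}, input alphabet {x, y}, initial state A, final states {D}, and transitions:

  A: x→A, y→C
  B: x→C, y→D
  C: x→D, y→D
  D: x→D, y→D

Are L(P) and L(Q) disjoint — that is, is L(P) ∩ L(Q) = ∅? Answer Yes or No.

Yes

Converting the expression P to a DFA (subset construction, then merging equivalent states) gives the minimal DFA with states {p0, p1, p2, p3}, start state p0, accepting states {p2} and transitions p0: x→p1, y→p2; p1: x→p3, y→p2; p2: x→p3, y→p3; p3: x→p3, y→p3.
Exploring the product automaton P × Q from the start pair (p0, A), following both machines on each input symbol, reaches 6 state pairs: (p0, A), (p1, A), (p2, C), (p3, A), (p3, D), (p3, C).
P accepts in {p2} and Q accepts in {D}; no reachable pair has both components accepting, so no string drives both machines to acceptance simultaneously and L(P) ∩ L(Q) = ∅.
So no string is accepted by both, and the intersection is empty.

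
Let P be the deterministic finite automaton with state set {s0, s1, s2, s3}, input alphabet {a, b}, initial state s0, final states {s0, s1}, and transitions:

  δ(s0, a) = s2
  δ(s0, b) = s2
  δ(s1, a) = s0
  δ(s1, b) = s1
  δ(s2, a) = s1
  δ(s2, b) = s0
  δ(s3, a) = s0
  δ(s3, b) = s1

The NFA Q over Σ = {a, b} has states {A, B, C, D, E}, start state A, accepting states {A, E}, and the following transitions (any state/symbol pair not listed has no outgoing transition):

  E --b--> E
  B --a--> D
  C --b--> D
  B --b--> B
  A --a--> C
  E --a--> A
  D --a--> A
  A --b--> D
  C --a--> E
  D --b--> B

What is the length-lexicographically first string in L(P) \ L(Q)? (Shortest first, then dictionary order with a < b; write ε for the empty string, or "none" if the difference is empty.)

The string ab is accepted by P but not by Q.
No shorter string lies in the difference, and ab is the lexicographically first length-2 string in L(P) \ L(Q).

ab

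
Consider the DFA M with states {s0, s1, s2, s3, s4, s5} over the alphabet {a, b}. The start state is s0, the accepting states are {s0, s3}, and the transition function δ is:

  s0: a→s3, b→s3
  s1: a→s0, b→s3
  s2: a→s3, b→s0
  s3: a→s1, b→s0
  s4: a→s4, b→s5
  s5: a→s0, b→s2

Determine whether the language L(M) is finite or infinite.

infinite

State s0 is reachable from the start and can reach an accepting state, and it lies on the cycle s0 → s3 → s0.
Traversing that cycle any number of times yields accepted strings of unbounded length, so the language is infinite.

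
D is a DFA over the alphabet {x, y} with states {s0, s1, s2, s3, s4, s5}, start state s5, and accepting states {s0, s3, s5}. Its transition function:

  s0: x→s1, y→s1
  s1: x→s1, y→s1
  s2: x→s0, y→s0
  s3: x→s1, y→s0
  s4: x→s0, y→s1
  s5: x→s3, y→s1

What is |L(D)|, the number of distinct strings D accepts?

The useful subgraph on states {s0, s3, s5} is acyclic, so L(D) is finite; the longest accepting path visits 3 useful states, giving maximum string length 2.
Counting accepting paths from s5 by length: 1 of length 0, 1 of length 1, 1 of length 2. Total 3.

3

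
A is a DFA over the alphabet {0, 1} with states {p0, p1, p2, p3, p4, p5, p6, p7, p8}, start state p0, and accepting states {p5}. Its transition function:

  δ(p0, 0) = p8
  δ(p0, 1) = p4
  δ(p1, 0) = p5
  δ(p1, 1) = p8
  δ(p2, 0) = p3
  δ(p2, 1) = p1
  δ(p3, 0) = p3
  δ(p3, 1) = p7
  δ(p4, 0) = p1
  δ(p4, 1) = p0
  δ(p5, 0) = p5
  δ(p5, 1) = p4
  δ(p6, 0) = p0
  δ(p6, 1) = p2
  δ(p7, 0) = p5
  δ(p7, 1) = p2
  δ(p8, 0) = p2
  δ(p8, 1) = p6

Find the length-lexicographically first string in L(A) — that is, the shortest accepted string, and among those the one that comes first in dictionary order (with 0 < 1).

A breadth-first search from p0 reaches an accepting state first via the path p0 → p4 → p1 → p5 on input 100.
No string of length < 3 is accepted (BFS exhausts all shorter strings without reaching an accepting state), and 100 is the lexicographically least accepting string of length 3.

100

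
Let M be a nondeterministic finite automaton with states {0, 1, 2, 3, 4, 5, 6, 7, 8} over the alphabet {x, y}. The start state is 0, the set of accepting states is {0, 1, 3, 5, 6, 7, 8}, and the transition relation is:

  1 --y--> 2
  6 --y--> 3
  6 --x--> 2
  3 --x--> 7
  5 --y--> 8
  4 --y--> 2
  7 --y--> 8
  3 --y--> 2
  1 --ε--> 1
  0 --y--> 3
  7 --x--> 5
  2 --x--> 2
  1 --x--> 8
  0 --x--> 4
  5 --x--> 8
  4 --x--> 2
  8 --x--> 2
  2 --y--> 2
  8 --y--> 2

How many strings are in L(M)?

7

The useful subgraph on states {0, 3, 5, 7, 8} is acyclic, so L(M) is finite; the longest accepting path visits 5 useful states, giving maximum string length 4.
Counting accepting paths from 0 by length: 1 of length 0, 1 of length 1, 1 of length 2, 2 of length 3, 2 of length 4. Total 7.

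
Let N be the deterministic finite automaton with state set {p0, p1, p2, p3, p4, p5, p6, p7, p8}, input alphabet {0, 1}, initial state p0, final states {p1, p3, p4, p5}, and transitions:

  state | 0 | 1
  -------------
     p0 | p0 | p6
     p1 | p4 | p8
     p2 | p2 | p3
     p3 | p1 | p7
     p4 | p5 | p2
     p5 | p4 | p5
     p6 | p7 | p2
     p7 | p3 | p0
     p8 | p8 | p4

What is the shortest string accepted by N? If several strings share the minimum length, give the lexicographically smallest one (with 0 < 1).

100

A breadth-first search from p0 reaches an accepting state first via the path p0 → p6 → p7 → p3 on input 100.
No string of length < 3 is accepted (BFS exhausts all shorter strings without reaching an accepting state), and 100 is the lexicographically least accepting string of length 3.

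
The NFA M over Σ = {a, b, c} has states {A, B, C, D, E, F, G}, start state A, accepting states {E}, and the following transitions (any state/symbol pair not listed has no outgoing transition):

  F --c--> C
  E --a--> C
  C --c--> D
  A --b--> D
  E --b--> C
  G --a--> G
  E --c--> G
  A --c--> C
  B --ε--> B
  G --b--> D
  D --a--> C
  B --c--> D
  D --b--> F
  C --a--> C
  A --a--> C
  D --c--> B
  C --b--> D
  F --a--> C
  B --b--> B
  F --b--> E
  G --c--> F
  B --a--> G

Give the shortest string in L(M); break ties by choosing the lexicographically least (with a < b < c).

A breadth-first search from A reaches an accepting state first via the path A → D → F → E on input bbb.
No string of length < 3 is accepted (BFS exhausts all shorter strings without reaching an accepting state), and bbb is the lexicographically least accepting string of length 3.

bbb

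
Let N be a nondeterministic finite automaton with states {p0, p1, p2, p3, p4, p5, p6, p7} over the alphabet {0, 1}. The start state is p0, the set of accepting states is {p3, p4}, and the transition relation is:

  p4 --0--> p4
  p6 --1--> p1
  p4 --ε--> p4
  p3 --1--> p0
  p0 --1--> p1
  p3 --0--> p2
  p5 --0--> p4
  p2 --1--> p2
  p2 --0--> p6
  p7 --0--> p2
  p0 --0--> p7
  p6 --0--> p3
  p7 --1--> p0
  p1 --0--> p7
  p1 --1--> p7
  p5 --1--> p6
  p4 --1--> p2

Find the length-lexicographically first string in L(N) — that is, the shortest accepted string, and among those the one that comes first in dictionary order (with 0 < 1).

A breadth-first search from p0 reaches an accepting state first via the path p0 → p7 → p2 → p6 → p3 on input 0000.
No string of length < 4 is accepted (BFS exhausts all shorter strings without reaching an accepting state), and 0000 is the lexicographically least accepting string of length 4.

0000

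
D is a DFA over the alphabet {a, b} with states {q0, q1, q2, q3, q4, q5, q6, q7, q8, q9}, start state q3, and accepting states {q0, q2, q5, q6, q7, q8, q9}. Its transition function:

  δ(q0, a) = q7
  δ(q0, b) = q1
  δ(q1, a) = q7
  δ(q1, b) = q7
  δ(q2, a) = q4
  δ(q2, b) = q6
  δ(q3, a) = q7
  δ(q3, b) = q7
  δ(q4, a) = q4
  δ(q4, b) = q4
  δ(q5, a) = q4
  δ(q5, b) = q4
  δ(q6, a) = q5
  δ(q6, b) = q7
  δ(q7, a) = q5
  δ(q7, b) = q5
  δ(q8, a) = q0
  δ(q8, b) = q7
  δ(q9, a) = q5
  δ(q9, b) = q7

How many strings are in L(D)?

The useful subgraph on states {q3, q5, q7} is acyclic, so L(D) is finite; the longest accepting path visits 3 useful states, giving maximum string length 2.
Counting accepting paths from q3 by length: 2 of length 1, 4 of length 2. Total 6.

6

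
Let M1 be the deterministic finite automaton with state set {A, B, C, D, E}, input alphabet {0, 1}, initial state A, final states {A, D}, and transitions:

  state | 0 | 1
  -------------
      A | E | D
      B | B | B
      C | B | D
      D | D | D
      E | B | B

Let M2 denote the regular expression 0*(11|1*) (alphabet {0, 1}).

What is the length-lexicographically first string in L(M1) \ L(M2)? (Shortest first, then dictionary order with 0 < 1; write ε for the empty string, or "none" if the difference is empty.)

10

The string 10 is accepted by M1 but not by M2.
No shorter string lies in the difference, and 10 is the lexicographically first length-2 string in L(M1) \ L(M2).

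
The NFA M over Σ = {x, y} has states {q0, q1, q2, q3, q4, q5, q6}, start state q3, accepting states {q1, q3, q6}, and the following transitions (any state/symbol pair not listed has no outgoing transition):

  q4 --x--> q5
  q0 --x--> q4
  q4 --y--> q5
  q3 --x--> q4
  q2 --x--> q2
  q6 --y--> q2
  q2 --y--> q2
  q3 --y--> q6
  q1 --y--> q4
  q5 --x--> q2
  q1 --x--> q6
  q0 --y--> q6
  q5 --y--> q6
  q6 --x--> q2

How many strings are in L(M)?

4

The useful subgraph on states {q3, q4, q5, q6} is acyclic, so L(M) is finite; the longest accepting path visits 4 useful states, giving maximum string length 3.
Counting accepting paths from q3 by length: 1 of length 0, 1 of length 1, 2 of length 3. Total 4.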